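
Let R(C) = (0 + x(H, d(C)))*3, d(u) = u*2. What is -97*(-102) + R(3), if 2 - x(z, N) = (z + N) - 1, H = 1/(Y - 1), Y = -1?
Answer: 19773/2 ≈ 9886.5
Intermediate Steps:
d(u) = 2*u
H = -½ (H = 1/(-1 - 1) = 1/(-2) = -½ ≈ -0.50000)
x(z, N) = 3 - N - z (x(z, N) = 2 - ((z + N) - 1) = 2 - ((N + z) - 1) = 2 - (-1 + N + z) = 2 + (1 - N - z) = 3 - N - z)
R(C) = 21/2 - 6*C (R(C) = (0 + (3 - 2*C - 1*(-½)))*3 = (0 + (3 - 2*C + ½))*3 = (0 + (7/2 - 2*C))*3 = (7/2 - 2*C)*3 = 21/2 - 6*C)
-97*(-102) + R(3) = -97*(-102) + (21/2 - 6*3) = 9894 + (21/2 - 18) = 9894 - 15/2 = 19773/2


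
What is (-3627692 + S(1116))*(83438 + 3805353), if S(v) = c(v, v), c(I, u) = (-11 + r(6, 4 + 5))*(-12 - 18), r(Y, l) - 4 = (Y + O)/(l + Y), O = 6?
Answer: -14106612685246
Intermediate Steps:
r(Y, l) = 4 + (6 + Y)/(Y + l) (r(Y, l) = 4 + (Y + 6)/(l + Y) = 4 + (6 + Y)/(Y + l))
c(I, u) = 186 (c(I, u) = (-11 + (6 + 4*(4 + 5) + 5*6)/(6 + (4 + 5)))*(-12 - 18) = (-11 + (6 + 4*9 + 30)/(6 + 9))*(-30) = (-11 + (6 + 36 + 30)/15)*(-30) = (-11 + (1/15)*72)*(-30) = (-11 + 24/5)*(-30) = -31/5*(-30) = 186)
S(v) = 186
(-3627692 + S(1116))*(83438 + 3805353) = (-3627692 + 186)*(83438 + 3805353) = -3627506*3888791 = -14106612685246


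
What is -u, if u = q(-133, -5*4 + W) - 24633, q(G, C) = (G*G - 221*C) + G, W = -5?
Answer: 1552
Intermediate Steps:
q(G, C) = G + G**2 - 221*C (q(G, C) = (G**2 - 221*C) + G = G + G**2 - 221*C)
u = -1552 (u = (-133 + (-133)**2 - 221*(-5*4 - 5)) - 24633 = (-133 + 17689 - 221*(-20 - 5)) - 24633 = (-133 + 17689 - 221*(-25)) - 24633 = (-133 + 17689 + 5525) - 24633 = 23081 - 24633 = -1552)
-u = -1*(-1552) = 1552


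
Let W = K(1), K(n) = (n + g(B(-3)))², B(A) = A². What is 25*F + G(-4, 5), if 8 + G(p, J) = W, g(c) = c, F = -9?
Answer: -133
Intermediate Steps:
K(n) = (9 + n)² (K(n) = (n + (-3)²)² = (n + 9)² = (9 + n)²)
W = 100 (W = (9 + 1)² = 10² = 100)
G(p, J) = 92 (G(p, J) = -8 + 100 = 92)
25*F + G(-4, 5) = 25*(-9) + 92 = -225 + 92 = -133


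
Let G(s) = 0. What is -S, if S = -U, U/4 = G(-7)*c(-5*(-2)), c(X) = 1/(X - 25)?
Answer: 0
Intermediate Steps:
c(X) = 1/(-25 + X)
U = 0 (U = 4*(0/(-25 - 5*(-2))) = 4*(0/(-25 + 10)) = 4*(0/(-15)) = 4*(0*(-1/15)) = 4*0 = 0)
S = 0 (S = -1*0 = 0)
-S = -1*0 = 0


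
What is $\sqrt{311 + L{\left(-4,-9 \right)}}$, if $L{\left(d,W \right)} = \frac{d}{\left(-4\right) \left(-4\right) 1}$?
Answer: $\frac{\sqrt{1243}}{2} \approx 17.628$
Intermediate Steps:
$L{\left(d,W \right)} = \frac{d}{16}$ ($L{\left(d,W \right)} = \frac{d}{16 \cdot 1} = \frac{d}{16}$)
$\sqrt{311 + L{\left(-4,-9 \right)}} = \sqrt{311 + \frac{1}{16} \left(-4\right)} = \sqrt{311 - \frac{1}{4}} = \sqrt{\frac{1243}{4}} = \frac{\sqrt{1243}}{2}$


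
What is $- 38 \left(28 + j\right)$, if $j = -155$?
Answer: $4826$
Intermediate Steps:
$- 38 \left(28 + j\right) = - 38 \left(28 - 155\right) = \left(-38\right) \left(-127\right) = 4826$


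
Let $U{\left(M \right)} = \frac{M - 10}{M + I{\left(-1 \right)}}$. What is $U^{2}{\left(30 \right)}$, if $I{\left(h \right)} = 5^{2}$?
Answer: $\frac{16}{121} \approx 0.13223$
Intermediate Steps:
$I{\left(h \right)} = 25$
$U{\left(M \right)} = \frac{-10 + M}{25 + M}$ ($U{\left(M \right)} = \frac{M - 10}{M + 25} = \frac{-10 + M}{25 + M}$)
$U^{2}{\left(30 \right)} = \left(\frac{-10 + 30}{25 + 30}\right)^{2} = \left(\frac{1}{55} \cdot 20\right)^{2} = \left(\frac{4}{11}\right)^{2} = \frac{16}{121}$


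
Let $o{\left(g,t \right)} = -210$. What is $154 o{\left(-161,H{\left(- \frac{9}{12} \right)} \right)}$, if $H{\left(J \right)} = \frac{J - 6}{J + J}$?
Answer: $-32340$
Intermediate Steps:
$H{\left(J \right)} = \frac{-6 + J}{2 J}$
$154 o{\left(-161,H{\left(- \frac{9}{12} \right)} \right)} = 154 \left(-210\right) = -32340$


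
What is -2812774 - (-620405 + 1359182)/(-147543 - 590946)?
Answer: -692400639903/246163 ≈ -2.8128e+6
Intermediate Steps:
-2812774 - (-620405 + 1359182)/(-147543 - 590946) = -2812774 - 738777/(-738489) = -2812774 - 738777*(-1)/738489 = -2812774 - 1*(-246259/246163) = -2812774 + 246259/246163 = -692400639903/246163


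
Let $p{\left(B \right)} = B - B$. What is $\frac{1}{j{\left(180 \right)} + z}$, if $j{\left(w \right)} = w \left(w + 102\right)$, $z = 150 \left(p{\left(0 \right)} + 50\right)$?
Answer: $\frac{1}{58260} \approx 1.7164 \cdot 10^{-5}$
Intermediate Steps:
$p{\left(B \right)} = 0$
$z = 7500$ ($z = 150 \left(0 + 50\right) = 150 \cdot 50 = 7500$)
$j{\left(w \right)} = w \left(102 + w\right)$
$\frac{1}{j{\left(180 \right)} + z} = \frac{1}{180 \left(102 + 180\right) + 7500} = \frac{1}{180 \cdot 282 + 7500} = \frac{1}{50760 + 7500} = \frac{1}{58260}$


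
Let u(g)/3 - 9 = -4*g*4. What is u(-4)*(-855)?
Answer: -187245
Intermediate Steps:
u(g) = 27 - 48*g (u(g) = 27 + 3*(-4*g*4) = 27 + 3*(-16*g) = 27 - 48*g)
u(-4)*(-855) = (27 - 48*(-4))*(-855) = (27 + 192)*(-855) = 219*(-855) = -187245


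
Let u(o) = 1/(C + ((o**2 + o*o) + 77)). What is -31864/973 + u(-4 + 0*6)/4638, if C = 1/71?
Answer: -163408232371/4989838680 ≈ -32.748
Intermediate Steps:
C = 1/71 ≈ 0.014085
u(o) = 1/(5468/71 + 2*o**2) (u(o) = 1/(1/71 + ((o**2 + o*o) + 77)) = 1/(1/71 + ((o**2 + o**2) + 77)) = 1/(1/71 + (2*o**2 + 77)) = 1/(1/71 + (77 + 2*o**2)) = 1/(5468/71 + 2*o**2))
-31864/973 + u(-4 + 0*6)/4638 = -31864/973 + (71/(2*(2734 + 71*(-4 + 0*6)**2)))/4638 = -31864*1/973 + (71/(2*(2734 + 71*(-4 + 0)**2)))*(1/4638) = -4552/139 + (71/(2*(2734 + 71*(-4)**2)))*(1/4638) = -4552/139 + (71/(2*(2734 + 71*16)))*(1/4638) = -4552/139 + (71/(2*(2734 + 1136)))*(1/4638) = -4552/139 + ((71/2)/3870)*(1/4638) = -4552/139 + ((71/2)*(1/3870))*(1/4638) = -4552/139 + (71/7740)*(1/4638) = -4552/139 + 71/35898120 = -163408232371/4989838680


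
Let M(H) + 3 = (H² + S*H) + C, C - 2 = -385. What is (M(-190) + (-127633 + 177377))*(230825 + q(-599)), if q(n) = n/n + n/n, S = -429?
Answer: 38540722536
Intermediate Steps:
C = -383 (C = 2 - 385 = -383)
q(n) = 2 (q(n) = 1 + 1 = 2)
M(H) = -386 + H² - 429*H (M(H) = -3 + ((H² - 429*H) - 383) = -3 + (-383 + H² - 429*H) = -386 + H² - 429*H)
(M(-190) + (-127633 + 177377))*(230825 + q(-599)) = ((-386 + (-190)² - 429*(-190)) + (-127633 + 177377))*(230825 + 2) = ((-386 + 36100 + 81510) + 49744)*230827 = (117224 + 49744)*230827 = 166968*230827 = 38540722536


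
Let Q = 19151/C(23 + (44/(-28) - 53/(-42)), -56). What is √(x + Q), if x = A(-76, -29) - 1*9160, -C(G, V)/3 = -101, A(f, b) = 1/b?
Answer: 2*I*√175594671807/8787 ≈ 95.377*I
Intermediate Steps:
C(G, V) = 303 (C(G, V) = -3*(-101) = 303)
x = -265641/29 (x = 1/(-29) - 1*9160 = -1/29 - 9160 = -265641/29 ≈ -9160.0)
Q = 19151/303 ≈ 63.205
√(x + Q) = √(-265641/29 + 19151/303) = √(-79933844/8787) = 2*I*√175594671807/8787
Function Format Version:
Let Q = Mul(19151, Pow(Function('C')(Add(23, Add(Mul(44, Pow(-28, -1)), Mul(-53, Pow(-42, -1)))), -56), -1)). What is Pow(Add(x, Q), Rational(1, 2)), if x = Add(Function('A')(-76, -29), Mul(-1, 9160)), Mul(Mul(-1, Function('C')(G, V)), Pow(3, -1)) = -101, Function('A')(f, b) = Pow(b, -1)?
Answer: Mul(Rational(2, 8787), I, Pow(175594671807, Rational(1, 2))) ≈ Mul(95.377, I)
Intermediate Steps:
Function('C')(G, V) = 303 (Function('C')(G, V) = Mul(-3, -101) = 303)
x = Rational(-265641, 29) (x = Add(Pow(-29, -1), Mul(-1, 9160)) = Add(Rational(-1, 29), -9160) = Rational(-265641, 29) ≈ -9160.0)
Q = Rational(19151, 303) (Q = Mul(19151, Pow(303, -1)) = Mul(19151, Rational(1, 303)) = Rational(19151, 303) ≈ 63.205)
Pow(Add(x, Q), Rational(1, 2)) = Pow(Add(Rational(-265641, 29), Rational(19151, 303)), Rational(1, 2)) = Pow(Rational(-79933844, 8787), Rational(1, 2)) = Mul(Rational(2, 8787), I, Pow(175594671807, Rational(1, 2)))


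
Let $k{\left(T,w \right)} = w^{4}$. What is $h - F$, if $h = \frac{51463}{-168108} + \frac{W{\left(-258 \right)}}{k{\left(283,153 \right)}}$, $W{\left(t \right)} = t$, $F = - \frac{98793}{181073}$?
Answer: $\frac{443823404949580597}{1853383499271510156} \approx 0.23947$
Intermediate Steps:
$F = - \frac{98793}{181073}$ ($F = \left(-98793\right) \frac{1}{181073} = - \frac{98793}{181073} \approx -0.5456$)
$h = - \frac{3133422670663}{10235559687372}$ ($h = \frac{51463}{-168108} - \frac{258}{153^{4}} = 51463 \left(- \frac{1}{168108}\right) - \frac{258}{547981281} = - \frac{51463}{168108} - \frac{86}{182660427} = - \frac{3133422670663}{10235559687372} \approx -0.30613$)
$h - F = - \frac{3133422670663}{10235559687372} - - \frac{98793}{181073} = - \frac{3133422670663}{10235559687372} + \frac{98793}{181073} = \frac{443823404949580597}{1853383499271510156}$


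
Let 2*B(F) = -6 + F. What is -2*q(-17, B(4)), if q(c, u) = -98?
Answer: 196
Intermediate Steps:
B(F) = -3 + F/2 (B(F) = (-6 + F)/2 = -3 + F/2)
-2*q(-17, B(4)) = -2*(-98) = 196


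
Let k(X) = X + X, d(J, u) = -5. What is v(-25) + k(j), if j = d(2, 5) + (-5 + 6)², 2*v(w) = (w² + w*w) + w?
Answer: 1209/2 ≈ 604.50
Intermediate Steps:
v(w) = w² + w/2 (v(w) = ((w² + w*w) + w)/2 = ((w² + w²) + w)/2 = (2*w² + w)/2 = (w + 2*w²)/2 = w² + w/2)
j = -4 (j = -5 + (-5 + 6)² = -5 + 1² = -5 + 1 = -4)
k(X) = 2*X
v(-25) + k(j) = -25*(½ - 25) + 2*(-4) = -25*(-49/2) - 8 = 1225/2 - 8 = 1209/2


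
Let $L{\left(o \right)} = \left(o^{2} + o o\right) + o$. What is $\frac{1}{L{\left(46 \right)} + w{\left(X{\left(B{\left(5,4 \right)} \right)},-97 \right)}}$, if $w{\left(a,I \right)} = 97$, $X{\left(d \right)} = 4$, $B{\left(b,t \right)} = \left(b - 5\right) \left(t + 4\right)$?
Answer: $\frac{1}{4375} \approx 0.00022857$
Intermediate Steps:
$B{\left(b,t \right)} = \left(-5 + b\right) \left(4 + t\right)$
$L{\left(o \right)} = o + 2 o^{2}$ ($L{\left(o \right)} = \left(o^{2} + o^{2}\right) + o = 2 o^{2} + o = o + 2 o^{2}$)
$\frac{1}{L{\left(46 \right)} + w{\left(X{\left(B{\left(5,4 \right)} \right)},-97 \right)}} = \frac{1}{46 \left(1 + 2 \cdot 46\right) + 97} = \frac{1}{46 \left(1 + 92\right) + 97} = \frac{1}{46 \cdot 93 + 97} = \frac{1}{4278 + 97} = \frac{1}{4375}$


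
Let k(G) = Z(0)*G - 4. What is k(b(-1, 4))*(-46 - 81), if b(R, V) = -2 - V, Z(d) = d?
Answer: 508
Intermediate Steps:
k(G) = -4 (k(G) = 0*G - 4 = 0 - 4 = -4)
k(b(-1, 4))*(-46 - 81) = -4*(-46 - 81) = -4*(-127) = 508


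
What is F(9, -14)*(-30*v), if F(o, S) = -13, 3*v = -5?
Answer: -650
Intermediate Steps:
v = -5/3 (v = (⅓)*(-5) = -5/3 ≈ -1.6667)
F(9, -14)*(-30*v) = -(-390)*(-5)/3 = -13*50 = -650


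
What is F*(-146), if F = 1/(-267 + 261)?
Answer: 73/3 ≈ 24.333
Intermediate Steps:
F = -⅙ (F = 1/(-6) = -⅙ ≈ -0.16667)
F*(-146) = -⅙*(-146) = 73/3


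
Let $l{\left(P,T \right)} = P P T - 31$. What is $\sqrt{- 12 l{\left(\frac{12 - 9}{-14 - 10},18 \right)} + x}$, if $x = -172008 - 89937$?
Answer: $\frac{i \sqrt{4185222}}{4} \approx 511.45 i$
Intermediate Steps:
$x = -261945$
$l{\left(P,T \right)} = -31 + T P^{2}$ ($l{\left(P,T \right)} = P^{2} T - 31 = T P^{2} - 31 = -31 + T P^{2}$)
$\sqrt{- 12 l{\left(\frac{12 - 9}{-14 - 10},18 \right)} + x} = \sqrt{- 12 \left(-31 + 18 \left(\frac{12 - 9}{-14 - 10}\right)^{2}\right) - 261945} = \sqrt{- 12 \left(-31 + 18 \left(\frac{3}{-24}\right)^{2}\right) - 261945} = \sqrt{- 12 \left(-31 + 18 \left(3 \left(- \frac{1}{24}\right)\right)^{2}\right) - 261945} = \sqrt{- 12 \left(-31 + 18 \left(- \frac{1}{8}\right)^{2}\right) - 261945} = \sqrt{- 12 \left(-31 + 18 \cdot \frac{1}{64}\right) - 261945} = \sqrt{- 12 \left(-31 + \frac{9}{32}\right) - 261945} = \sqrt{\left(-12\right) \left(- \frac{983}{32}\right) - 261945} = \sqrt{\frac{2949}{8} - 261945} = \sqrt{- \frac{2092611}{8}} = \frac{i \sqrt{4185222}}{4}$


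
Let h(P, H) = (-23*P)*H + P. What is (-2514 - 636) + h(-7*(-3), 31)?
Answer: -18102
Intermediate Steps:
h(P, H) = P - 23*H*P (h(P, H) = -23*H*P + P = P - 23*H*P)
(-2514 - 636) + h(-7*(-3), 31) = (-2514 - 636) + (-7*(-3))*(1 - 23*31) = -3150 + 21*(1 - 713) = -3150 + 21*(-712) = -3150 - 14952 = -18102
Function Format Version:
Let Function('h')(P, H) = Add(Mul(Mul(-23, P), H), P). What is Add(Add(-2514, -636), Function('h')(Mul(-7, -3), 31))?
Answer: -18102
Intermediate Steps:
Function('h')(P, H) = Add(P, Mul(-23, H, P)) (Function('h')(P, H) = Add(Mul(-23, H, P), P) = Add(P, Mul(-23, H, P)))
Add(Add(-2514, -636), Function('h')(Mul(-7, -3), 31)) = Add(Add(-2514, -636), Mul(Mul(-7, -3), Add(1, Mul(-23, 31)))) = Add(-3150, Mul(21, Add(1, -713))) = Add(-3150, Mul(21, -712)) = Add(-3150, -14952) = -18102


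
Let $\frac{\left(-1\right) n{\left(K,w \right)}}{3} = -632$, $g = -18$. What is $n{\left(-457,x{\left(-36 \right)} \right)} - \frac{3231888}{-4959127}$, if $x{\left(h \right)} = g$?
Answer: $\frac{9405736680}{4959127} \approx 1896.7$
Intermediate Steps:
$x{\left(h \right)} = -18$
$n{\left(K,w \right)} = 1896$ ($n{\left(K,w \right)} = \left(-3\right) \left(-632\right) = 1896$)
$n{\left(-457,x{\left(-36 \right)} \right)} - \frac{3231888}{-4959127} = 1896 - \frac{3231888}{-4959127} = 1896 - 3231888 \left(- \frac{1}{4959127}\right) = 1896 - - \frac{3231888}{4959127} = 1896 + \frac{3231888}{4959127} = \frac{9405736680}{4959127}$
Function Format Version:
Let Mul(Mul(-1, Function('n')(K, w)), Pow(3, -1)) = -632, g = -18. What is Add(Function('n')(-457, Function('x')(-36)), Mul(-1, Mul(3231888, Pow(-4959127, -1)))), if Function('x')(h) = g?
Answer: Rational(9405736680, 4959127) ≈ 1896.7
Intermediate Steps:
Function('x')(h) = -18
Function('n')(K, w) = 1896 (Function('n')(K, w) = Mul(-3, -632) = 1896)
Add(Function('n')(-457, Function('x')(-36)), Mul(-1, Mul(3231888, Pow(-4959127, -1)))) = Add(1896, Mul(-1, Mul(3231888, Pow(-4959127, -1)))) = Add(1896, Mul(-1, Mul(3231888, Rational(-1, 4959127)))) = Add(1896, Mul(-1, Rational(-3231888, 4959127))) = Add(1896, Rational(3231888, 4959127)) = Rational(9405736680, 4959127)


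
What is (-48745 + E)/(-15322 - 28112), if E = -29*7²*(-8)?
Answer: 4153/4826 ≈ 0.86055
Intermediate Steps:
E = 11368 (E = -29*49*(-8) = -1421*(-8) = 11368)
(-48745 + E)/(-15322 - 28112) = (-48745 + 11368)/(-15322 - 28112) = -37377/(-43434) = -37377*(-1/43434) = 4153/4826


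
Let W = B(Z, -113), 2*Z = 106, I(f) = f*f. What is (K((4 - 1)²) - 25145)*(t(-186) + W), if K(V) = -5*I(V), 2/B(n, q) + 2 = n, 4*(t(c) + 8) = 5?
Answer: 17488975/102 ≈ 1.7146e+5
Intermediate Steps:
I(f) = f²
t(c) = -27/4 (t(c) = -8 + (¼)*5 = -8 + 5/4 = -27/4)
Z = 53 (Z = (½)*106 = 53)
B(n, q) = 2/(-2 + n)
W = 2/51 (W = 2/(-2 + 53) = 2/51 ≈ 0.039216)
K(V) = -5*V²
(K((4 - 1)²) - 25145)*(t(-186) + W) = (-5*(4 - 1)⁴ - 25145)*(-27/4 + 2/51) = (-5*(3²)² - 25145)*(-1369/204) = (-5*9² - 25145)*(-1369/204) = (-5*81 - 25145)*(-1369/204) = (-405 - 25145)*(-1369/204) = -25550*(-1369/204) = 17488975/102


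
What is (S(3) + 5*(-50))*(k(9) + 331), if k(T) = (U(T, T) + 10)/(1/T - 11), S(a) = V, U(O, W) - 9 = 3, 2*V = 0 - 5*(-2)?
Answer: -80600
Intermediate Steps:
V = 5 (V = (0 - 5*(-2))/2 = (0 + 10)/2 = (½)*10 = 5)
U(O, W) = 12 (U(O, W) = 9 + 3 = 12)
S(a) = 5
k(T) = 22/(-11 + 1/T) (k(T) = (12 + 10)/(1/T - 11) = 22/(-11 + 1/T))
(S(3) + 5*(-50))*(k(9) + 331) = (5 + 5*(-50))*(-22*9/(-1 + 11*9) + 331) = (5 - 250)*(-22*9/(-1 + 99) + 331) = -245*(-22*9/98 + 331) = -245*(-22*9*1/98 + 331) = -245*(-99/49 + 331) = -245*16120/49 = -80600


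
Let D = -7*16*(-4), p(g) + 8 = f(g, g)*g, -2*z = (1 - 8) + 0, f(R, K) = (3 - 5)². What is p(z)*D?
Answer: 2688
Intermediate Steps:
f(R, K) = 4 (f(R, K) = (-2)² = 4)
z = 7/2 (z = -((1 - 8) + 0)/2 = -(-7 + 0)/2 = -½*(-7) = 7/2 ≈ 3.5000)
p(g) = -8 + 4*g
D = 448 (D = -112*(-4) = 448)
p(z)*D = (-8 + 4*(7/2))*448 = (-8 + 14)*448 = 6*448 = 2688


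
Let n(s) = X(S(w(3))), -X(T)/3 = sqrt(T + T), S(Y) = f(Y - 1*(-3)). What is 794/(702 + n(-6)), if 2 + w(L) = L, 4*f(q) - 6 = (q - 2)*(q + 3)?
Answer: 30966/27373 + 397*sqrt(10)/82119 ≈ 1.1465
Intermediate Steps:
f(q) = 3/2 + (-2 + q)*(3 + q)/4 (f(q) = 3/2 + ((q - 2)*(q + 3))/4 = 3/2 + ((-2 + q)*(3 + q))/4 = 3/2 + (-2 + q)*(3 + q)/4)
w(L) = -2 + L
S(Y) = (3 + Y)*(4 + Y)/4 (S(Y) = (Y - 1*(-3))*(1 + (Y - 1*(-3)))/4 = (Y + 3)*(1 + (Y + 3))/4 = (3 + Y)*(1 + (3 + Y))/4 = (3 + Y)*(4 + Y)/4)
X(T) = -3*sqrt(2)*sqrt(T) (X(T) = -3*sqrt(T + T) = -3*sqrt(2)*sqrt(T))
n(s) = -3*sqrt(10) (n(s) = -3*sqrt(2)*sqrt((3 + (-2 + 3))*(4 + (-2 + 3))/4) = -3*sqrt(2)*sqrt((3 + 1)*(4 + 1)/4) = -3*sqrt(2)*sqrt((1/4)*4*5) = -3*sqrt(2)*sqrt(5) = -3*sqrt(10))
794/(702 + n(-6)) = 794/(702 - 3*sqrt(10))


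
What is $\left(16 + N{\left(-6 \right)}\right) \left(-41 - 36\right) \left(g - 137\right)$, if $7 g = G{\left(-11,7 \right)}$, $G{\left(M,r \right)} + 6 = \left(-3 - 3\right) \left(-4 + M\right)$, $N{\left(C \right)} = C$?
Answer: $96250$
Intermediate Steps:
$G{\left(M,r \right)} = 18 - 6 M$ ($G{\left(M,r \right)} = -6 + \left(-3 - 3\right) \left(-4 + M\right) = -6 - 6 \left(-4 + M\right) = -6 - \left(-24 + 6 M\right) = 18 - 6 M$)
$g = 12$ ($g = \frac{18 - -66}{7} = \frac{18 + 66}{7} = \frac{1}{7} \cdot 84 = 12$)
$\left(16 + N{\left(-6 \right)}\right) \left(-41 - 36\right) \left(g - 137\right) = \left(16 - 6\right) \left(-41 - 36\right) \left(12 - 137\right) = 10 \left(-77\right) \left(-125\right) = \left(-770\right) \left(-125\right) = 96250$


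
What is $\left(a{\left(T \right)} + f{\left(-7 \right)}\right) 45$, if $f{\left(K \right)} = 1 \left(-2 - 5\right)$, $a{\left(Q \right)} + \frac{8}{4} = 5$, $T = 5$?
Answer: $-180$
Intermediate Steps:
$a{\left(Q \right)} = 3$ ($a{\left(Q \right)} = -2 + 5 = 3$)
$f{\left(K \right)} = -7$ ($f{\left(K \right)} = 1 \left(-7\right) = -7$)
$\left(a{\left(T \right)} + f{\left(-7 \right)}\right) 45 = \left(3 - 7\right) 45 = \left(-4\right) 45 = -180$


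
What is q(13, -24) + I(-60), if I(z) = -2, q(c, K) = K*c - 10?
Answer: -324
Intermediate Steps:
q(c, K) = -10 + K*c
q(13, -24) + I(-60) = (-10 - 24*13) - 2 = (-10 - 312) - 2 = -322 - 2 = -324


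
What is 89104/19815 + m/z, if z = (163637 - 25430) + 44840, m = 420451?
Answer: 24641456453/3627076305 ≈ 6.7938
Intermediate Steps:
z = 183047 (z = 138207 + 44840 = 183047)
89104/19815 + m/z = 89104/19815 + 420451/183047 = 24641456453/3627076305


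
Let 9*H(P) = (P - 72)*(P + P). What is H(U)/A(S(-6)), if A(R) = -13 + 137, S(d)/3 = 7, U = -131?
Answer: 26593/558 ≈ 47.658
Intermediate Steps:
S(d) = 21 (S(d) = 3*7 = 21)
A(R) = 124
H(P) = 2*P*(-72 + P)/9 (H(P) = ((P - 72)*(P + P))/9 = ((-72 + P)*(2*P))/9 = (2*P*(-72 + P))/9 = 2*P*(-72 + P)/9)
H(U)/A(S(-6)) = ((2/9)*(-131)*(-72 - 131))/124 = ((2/9)*(-131)*(-203))*(1/124) = (53186/9)*(1/124) = 26593/558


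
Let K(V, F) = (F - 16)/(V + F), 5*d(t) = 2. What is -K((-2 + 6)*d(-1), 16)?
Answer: 0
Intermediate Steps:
d(t) = 2/5 (d(t) = (1/5)*2 = 2/5)
K(V, F) = (-16 + F)/(F + V)
-K((-2 + 6)*d(-1), 16) = -(-16 + 16)/(16 + (-2 + 6)*(2/5)) = -0/(16 + 4*(2/5)) = -0/(16 + 8/5) = -0/88/5 = -5*0/88 = -1*0 = 0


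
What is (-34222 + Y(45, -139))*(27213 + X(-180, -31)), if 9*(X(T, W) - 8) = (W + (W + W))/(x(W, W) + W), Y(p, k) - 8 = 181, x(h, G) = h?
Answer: -5558507791/6 ≈ -9.2642e+8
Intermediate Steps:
Y(p, k) = 189 (Y(p, k) = 8 + 181 = 189)
X(T, W) = 49/6 (X(T, W) = 8 + ((W + (W + W))/(W + W))/9 = 8 + ((W + 2*W)/((2*W)))/9 = 8 + ((3*W)*(1/(2*W)))/9 = 8 + (1/9)*(3/2) = 8 + 1/6 = 49/6)
(-34222 + Y(45, -139))*(27213 + X(-180, -31)) = (-34222 + 189)*(27213 + 49/6) = -34033*163327/6 = -5558507791/6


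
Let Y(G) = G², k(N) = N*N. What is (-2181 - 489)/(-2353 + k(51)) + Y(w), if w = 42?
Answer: 217401/124 ≈ 1753.2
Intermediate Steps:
k(N) = N²
(-2181 - 489)/(-2353 + k(51)) + Y(w) = (-2181 - 489)/(-2353 + 51²) + 42² = -2670/(-2353 + 2601) + 1764 = -2670/248 + 1764 = -2670*1/248 + 1764 = -1335/124 + 1764 = 217401/124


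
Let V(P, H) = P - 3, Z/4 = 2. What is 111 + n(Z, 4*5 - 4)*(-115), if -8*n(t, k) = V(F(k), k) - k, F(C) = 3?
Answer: -119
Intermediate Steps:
Z = 8 (Z = 4*2 = 8)
V(P, H) = -3 + P
n(t, k) = k/8 (n(t, k) = -((-3 + 3) - k)/8 = -(0 - k)/8 = -(-1)*k/8 = k/8)
111 + n(Z, 4*5 - 4)*(-115) = 111 + ((4*5 - 4)/8)*(-115) = 111 + ((20 - 4)/8)*(-115) = 111 + ((⅛)*16)*(-115) = 111 + 2*(-115) = 111 - 230 = -119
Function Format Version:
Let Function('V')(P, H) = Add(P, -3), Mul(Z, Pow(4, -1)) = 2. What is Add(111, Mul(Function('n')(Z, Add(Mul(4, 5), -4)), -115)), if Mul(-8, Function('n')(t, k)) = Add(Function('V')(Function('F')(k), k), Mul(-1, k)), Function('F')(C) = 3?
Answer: -119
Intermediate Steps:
Z = 8 (Z = Mul(4, 2) = 8)
Function('V')(P, H) = Add(-3, P)
Function('n')(t, k) = Mul(Rational(1, 8), k) (Function('n')(t, k) = Mul(Rational(-1, 8), Add(Add(-3, 3), Mul(-1, k))) = Mul(Rational(-1, 8), Add(0, Mul(-1, k))) = Mul(Rational(-1, 8), Mul(-1, k)) = Mul(Rational(1, 8), k))
Add(111, Mul(Function('n')(Z, Add(Mul(4, 5), -4)), -115)) = Add(111, Mul(Mul(Rational(1, 8), Add(Mul(4, 5), -4)), -115)) = Add(111, Mul(Mul(Rational(1, 8), Add(20, -4)), -115)) = Add(111, Mul(Mul(Rational(1, 8), 16), -115)) = Add(111, Mul(2, -115)) = Add(111, -230) = -119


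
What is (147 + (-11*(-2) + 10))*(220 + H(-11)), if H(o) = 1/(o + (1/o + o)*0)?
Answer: 433001/11 ≈ 39364.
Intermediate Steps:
H(o) = 1/o (H(o) = 1/(o + (o + 1/o)*0) = 1/(o + 0) = 1/o)
(147 + (-11*(-2) + 10))*(220 + H(-11)) = (147 + (-11*(-2) + 10))*(220 + 1/(-11)) = (147 + (22 + 10))*(220 - 1/11) = (147 + 32)*(2419/11) = 179*(2419/11) = 433001/11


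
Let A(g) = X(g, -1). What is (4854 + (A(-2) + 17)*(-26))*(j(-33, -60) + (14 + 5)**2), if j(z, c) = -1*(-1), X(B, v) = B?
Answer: 1615968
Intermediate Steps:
j(z, c) = 1
A(g) = g
(4854 + (A(-2) + 17)*(-26))*(j(-33, -60) + (14 + 5)**2) = (4854 + (-2 + 17)*(-26))*(1 + (14 + 5)**2) = (4854 + 15*(-26))*(1 + 19**2) = (4854 - 390)*(1 + 361) = 4464*362 = 1615968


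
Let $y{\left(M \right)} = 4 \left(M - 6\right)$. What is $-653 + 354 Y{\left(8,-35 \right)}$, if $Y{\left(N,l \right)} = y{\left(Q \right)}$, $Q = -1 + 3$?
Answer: $-6317$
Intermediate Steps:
$Q = 2$
$y{\left(M \right)} = -24 + 4 M$ ($y{\left(M \right)} = 4 \left(-6 + M\right) = -24 + 4 M$)
$Y{\left(N,l \right)} = -16$ ($Y{\left(N,l \right)} = -24 + 4 \cdot 2 = -24 + 8 = -16$)
$-653 + 354 Y{\left(8,-35 \right)} = -653 + 354 \left(-16\right) = -653 - 5664 = -6317$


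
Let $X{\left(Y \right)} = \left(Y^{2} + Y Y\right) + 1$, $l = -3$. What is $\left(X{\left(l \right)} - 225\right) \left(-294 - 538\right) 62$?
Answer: $10626304$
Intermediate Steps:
$X{\left(Y \right)} = 1 + 2 Y^{2}$ ($X{\left(Y \right)} = \left(Y^{2} + Y^{2}\right) + 1 = 2 Y^{2} + 1 = 1 + 2 Y^{2}$)
$\left(X{\left(l \right)} - 225\right) \left(-294 - 538\right) 62 = \left(\left(1 + 2 \left(-3\right)^{2}\right) - 225\right) \left(-294 - 538\right) 62 = \left(\left(1 + 2 \cdot 9\right) - 225\right) \left(-832\right) 62 = \left(\left(1 + 18\right) - 225\right) \left(-832\right) 62 = \left(19 - 225\right) \left(-832\right) 62 = \left(-206\right) \left(-832\right) 62 = 171392 \cdot 62 = 10626304$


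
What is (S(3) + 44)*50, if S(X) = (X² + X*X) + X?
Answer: 3250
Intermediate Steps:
S(X) = X + 2*X² (S(X) = (X² + X²) + X = 2*X² + X = X + 2*X²)
(S(3) + 44)*50 = (3*(1 + 2*3) + 44)*50 = (3*(1 + 6) + 44)*50 = (3*7 + 44)*50 = (21 + 44)*50 = 65*50 = 3250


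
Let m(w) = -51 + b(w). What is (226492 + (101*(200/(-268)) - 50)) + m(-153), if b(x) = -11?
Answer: 15162410/67 ≈ 2.2630e+5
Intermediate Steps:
m(w) = -62 (m(w) = -51 - 11 = -62)
(226492 + (101*(200/(-268)) - 50)) + m(-153) = (226492 + (101*(200/(-268)) - 50)) - 62 = (226492 + (101*(200*(-1/268)) - 50)) - 62 = (226492 + (101*(-50/67) - 50)) - 62 = (226492 + (-5050/67 - 50)) - 62 = (226492 - 8400/67) - 62 = 15166564/67 - 62 = 15162410/67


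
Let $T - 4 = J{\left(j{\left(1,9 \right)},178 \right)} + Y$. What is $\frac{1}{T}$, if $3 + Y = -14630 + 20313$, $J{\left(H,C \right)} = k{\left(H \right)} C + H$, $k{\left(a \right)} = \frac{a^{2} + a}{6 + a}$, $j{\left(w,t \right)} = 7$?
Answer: $\frac{13}{83951} \approx 0.00015485$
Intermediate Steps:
$k{\left(a \right)} = \frac{a + a^{2}}{6 + a}$
$J{\left(H,C \right)} = H + \frac{C H \left(1 + H\right)}{6 + H}$ ($J{\left(H,C \right)} = \frac{H \left(1 + H\right)}{6 + H} C + H = \frac{C H \left(1 + H\right)}{6 + H} + H = H + \frac{C H \left(1 + H\right)}{6 + H}$)
$Y = 5680$ ($Y = -3 + \left(-14630 + 20313\right) = -3 + 5683 = 5680$)
$T = \frac{83951}{13}$ ($T = 4 + \left(\frac{7 \left(6 + 7 + 178 \left(1 + 7\right)\right)}{6 + 7} + 5680\right) = 4 + \left(\frac{7 \left(6 + 7 + 178 \cdot 8\right)}{13} + 5680\right) = 4 + \left(7 \cdot \frac{1}{13} \left(6 + 7 + 1424\right) + 5680\right) = 4 + \left(7 \cdot \frac{1}{13} \cdot 1437 + 5680\right) = 4 + \left(\frac{10059}{13} + 5680\right) = 4 + \frac{83899}{13} = \frac{83951}{13} \approx 6457.8$)
$\frac{1}{T} = \frac{1}{\frac{83951}{13}} = \frac{13}{83951}$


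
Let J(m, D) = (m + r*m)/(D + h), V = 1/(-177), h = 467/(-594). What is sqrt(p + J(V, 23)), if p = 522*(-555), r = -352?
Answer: 6*I*sqrt(28860042035265)/59885 ≈ 538.25*I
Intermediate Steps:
h = -467/594 (h = 467*(-1/594) = -467/594 ≈ -0.78620)
p = -289710
V = -1/177 ≈ -0.0056497
J(m, D) = -351*m/(-467/594 + D) (J(m, D) = (m - 352*m)/(D - 467/594) = (-351*m)/(-467/594 + D) = -351*m/(-467/594 + D))
sqrt(p + J(V, 23)) = sqrt(-289710 - 208494*(-1/177)/(-467 + 594*23)) = sqrt(-289710 - 208494*(-1/177)/(-467 + 13662)) = sqrt(-289710 - 208494*(-1/177)/13195) = sqrt(-289710 - 208494*(-1/177)*1/13195) = sqrt(-289710 + 5346/59885) = sqrt(-17349278004/59885) = 6*I*sqrt(28860042035265)/59885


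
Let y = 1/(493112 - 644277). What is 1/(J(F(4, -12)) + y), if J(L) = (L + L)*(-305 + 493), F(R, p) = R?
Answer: 151165/227352159 ≈ 0.00066489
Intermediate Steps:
J(L) = 376*L (J(L) = (2*L)*188 = 376*L)
y = -1/151165 (y = 1/(-151165) = -1/151165 ≈ -6.6153e-6)
1/(J(F(4, -12)) + y) = 1/(376*4 - 1/151165) = 1/(1504 - 1/151165) = 1/(227352159/151165) = 151165/227352159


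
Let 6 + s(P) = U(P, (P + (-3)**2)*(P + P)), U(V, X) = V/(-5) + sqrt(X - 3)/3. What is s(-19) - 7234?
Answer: -36181/5 + sqrt(377)/3 ≈ -7229.7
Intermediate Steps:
U(V, X) = -V/5 + sqrt(-3 + X)/3 (U(V, X) = V*(-1/5) + sqrt(-3 + X)*(1/3) = -V/5 + sqrt(-3 + X)/3)
s(P) = -6 - P/5 + sqrt(-3 + 2*P*(9 + P))/3 (s(P) = -6 + (-P/5 + sqrt(-3 + (P + (-3)**2)*(P + P))/3) = -6 + (-P/5 + sqrt(-3 + (P + 9)*(2*P))/3) = -6 + (-P/5 + sqrt(-3 + (9 + P)*(2*P))/3) = -6 + (-P/5 + sqrt(-3 + 2*P*(9 + P))/3) = -6 - P/5 + sqrt(-3 + 2*P*(9 + P))/3)
s(-19) - 7234 = (-6 - 1/5*(-19) + sqrt(-3 + 2*(-19)*(9 - 19))/3) - 7234 = (-6 + 19/5 + sqrt(-3 + 2*(-19)*(-10))/3) - 7234 = (-6 + 19/5 + sqrt(-3 + 380)/3) - 7234 = (-6 + 19/5 + sqrt(377)/3) - 7234 = (-11/5 + sqrt(377)/3) - 7234 = -36181/5 + sqrt(377)/3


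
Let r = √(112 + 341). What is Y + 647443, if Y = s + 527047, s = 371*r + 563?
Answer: 1175053 + 371*√453 ≈ 1.1830e+6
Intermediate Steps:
r = √453 ≈ 21.284
s = 563 + 371*√453 (s = 371*√453 + 563 = 563 + 371*√453 ≈ 8459.3)
Y = 527610 + 371*√453 (Y = (563 + 371*√453) + 527047 = 527610 + 371*√453 ≈ 5.3551e+5)
Y + 647443 = (527610 + 371*√453) + 647443 = 1175053 + 371*√453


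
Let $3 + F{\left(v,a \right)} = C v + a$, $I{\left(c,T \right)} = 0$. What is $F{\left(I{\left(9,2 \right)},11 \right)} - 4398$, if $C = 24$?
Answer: $-4390$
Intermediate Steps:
$F{\left(v,a \right)} = -3 + a + 24 v$ ($F{\left(v,a \right)} = -3 + \left(24 v + a\right) = -3 + \left(a + 24 v\right) = -3 + a + 24 v$)
$F{\left(I{\left(9,2 \right)},11 \right)} - 4398 = \left(-3 + 11 + 24 \cdot 0\right) - 4398 = \left(-3 + 11 + 0\right) - 4398 = 8 - 4398 = -4390$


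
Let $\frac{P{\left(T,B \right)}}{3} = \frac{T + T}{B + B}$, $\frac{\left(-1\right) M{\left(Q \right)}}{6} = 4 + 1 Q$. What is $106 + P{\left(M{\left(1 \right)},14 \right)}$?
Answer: $\frac{697}{7} \approx 99.571$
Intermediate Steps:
$M{\left(Q \right)} = -24 - 6 Q$ ($M{\left(Q \right)} = - 6 \left(4 + 1 Q\right) = - 6 \left(4 + Q\right) = -24 - 6 Q$)
$P{\left(T,B \right)} = \frac{3 T}{B}$ ($P{\left(T,B \right)} = 3 \frac{T + T}{B + B} = 3 \frac{2 T}{2 B} = 3 \cdot 2 T \frac{1}{2 B} = 3 \frac{T}{B} = \frac{3 T}{B}$)
$106 + P{\left(M{\left(1 \right)},14 \right)} = 106 + \frac{3 \left(-24 - 6\right)}{14} = 106 + 3 \left(-24 - 6\right) \frac{1}{14} = 106 + 3 \left(-30\right) \frac{1}{14} = 106 - \frac{45}{7} = \frac{697}{7}$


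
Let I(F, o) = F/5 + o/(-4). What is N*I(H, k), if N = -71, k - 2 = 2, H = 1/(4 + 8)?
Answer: 4189/60 ≈ 69.817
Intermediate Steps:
H = 1/12 ≈ 0.083333
k = 4 (k = 2 + 2 = 4)
I(F, o) = -o/4 + F/5 (I(F, o) = F*(⅕) + o*(-¼) = F/5 - o/4 = -o/4 + F/5)
N*I(H, k) = -71*(-¼*4 + (⅕)*(1/12)) = -71*(-1 + 1/60) = -71*(-59/60) = 4189/60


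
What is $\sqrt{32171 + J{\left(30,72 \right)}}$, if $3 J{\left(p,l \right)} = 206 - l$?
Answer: $\frac{\sqrt{289941}}{3} \approx 179.49$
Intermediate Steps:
$J{\left(p,l \right)} = \frac{206}{3} - \frac{l}{3}$ ($J{\left(p,l \right)} = \frac{206 - l}{3} = \frac{206}{3} - \frac{l}{3}$)
$\sqrt{32171 + J{\left(30,72 \right)}} = \sqrt{32171 + \left(\frac{206}{3} - 24\right)} = \sqrt{32171 + \frac{134}{3}} = \sqrt{\frac{96647}{3}} = \frac{\sqrt{289941}}{3}$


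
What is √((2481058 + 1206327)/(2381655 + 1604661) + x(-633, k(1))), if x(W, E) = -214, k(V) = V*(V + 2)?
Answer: I*√94053166168709/664386 ≈ 14.597*I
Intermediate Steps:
k(V) = V*(2 + V)
√((2481058 + 1206327)/(2381655 + 1604661) + x(-633, k(1))) = √((2481058 + 1206327)/(2381655 + 1604661) - 214) = √(3687385/3986316 - 214) = √(-849384239/3986316) = I*√94053166168709/664386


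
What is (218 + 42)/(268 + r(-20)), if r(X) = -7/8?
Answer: 2080/2137 ≈ 0.97333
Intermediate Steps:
r(X) = -7/8 (r(X) = -7*⅛ = -7/8)
(218 + 42)/(268 + r(-20)) = (218 + 42)/(268 - 7/8) = 260/(2137/8) = 260*(8/2137) = 2080/2137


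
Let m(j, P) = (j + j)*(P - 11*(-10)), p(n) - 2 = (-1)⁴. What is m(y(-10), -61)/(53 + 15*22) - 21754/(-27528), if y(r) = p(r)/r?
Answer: 18806147/26358060 ≈ 0.71349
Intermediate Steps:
p(n) = 3 (p(n) = 2 + (-1)⁴ = 2 + 1 = 3)
y(r) = 3/r
m(j, P) = 2*j*(110 + P) (m(j, P) = (2*j)*(P + 110) = (2*j)*(110 + P) = 2*j*(110 + P))
m(y(-10), -61)/(53 + 15*22) - 21754/(-27528) = (2*(3/(-10))*(110 - 61))/(53 + 15*22) - 21754/(-27528) = (2*(3*(-⅒))*49)/(53 + 330) - 21754*(-1/27528) = (2*(-3/10)*49)/383 + 10877/13764 = -147/5*1/383 + 10877/13764 = -147/1915 + 10877/13764 = 18806147/26358060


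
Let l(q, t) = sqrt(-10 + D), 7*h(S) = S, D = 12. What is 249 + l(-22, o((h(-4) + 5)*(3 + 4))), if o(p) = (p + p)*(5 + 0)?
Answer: 249 + sqrt(2) ≈ 250.41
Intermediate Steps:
h(S) = S/7
o(p) = 10*p (o(p) = (2*p)*5 = 10*p)
l(q, t) = sqrt(2) (l(q, t) = sqrt(-10 + 12) = sqrt(2))
249 + l(-22, o((h(-4) + 5)*(3 + 4))) = 249 + sqrt(2)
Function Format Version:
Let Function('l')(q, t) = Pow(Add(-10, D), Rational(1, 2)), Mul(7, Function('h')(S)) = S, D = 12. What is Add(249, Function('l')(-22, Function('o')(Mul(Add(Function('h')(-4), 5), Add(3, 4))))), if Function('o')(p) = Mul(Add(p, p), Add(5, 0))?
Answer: Add(249, Pow(2, Rational(1, 2))) ≈ 250.41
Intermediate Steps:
Function('h')(S) = Mul(Rational(1, 7), S)
Function('o')(p) = Mul(10, p) (Function('o')(p) = Mul(Mul(2, p), 5) = Mul(10, p))
Function('l')(q, t) = Pow(2, Rational(1, 2)) (Function('l')(q, t) = Pow(Add(-10, 12), Rational(1, 2)) = Pow(2, Rational(1, 2)))
Add(249, Function('l')(-22, Function('o')(Mul(Add(Function('h')(-4), 5), Add(3, 4))))) = Add(249, Pow(2, Rational(1, 2)))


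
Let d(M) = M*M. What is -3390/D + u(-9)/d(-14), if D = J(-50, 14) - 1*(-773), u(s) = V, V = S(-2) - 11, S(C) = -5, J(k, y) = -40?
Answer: -169042/35917 ≈ -4.7065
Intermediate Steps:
d(M) = M**2
V = -16 (V = -5 - 11 = -16)
u(s) = -16
D = 733 (D = -40 - 1*(-773) = -40 + 773 = 733)
-3390/D + u(-9)/d(-14) = -3390/733 - 16/((-14)**2) = -3390*1/733 - 16/196 = -3390/733 - 16*1/196 = -3390/733 - 4/49 = -169042/35917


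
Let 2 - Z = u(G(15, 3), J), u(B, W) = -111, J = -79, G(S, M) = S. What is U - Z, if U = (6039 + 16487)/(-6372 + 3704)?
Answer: -162005/1334 ≈ -121.44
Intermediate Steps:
U = -11263/1334 (U = 22526/(-2668) = 22526*(-1/2668) = -11263/1334 ≈ -8.4430)
Z = 113 (Z = 2 - 1*(-111) = 2 + 111 = 113)
U - Z = -11263/1334 - 1*113 = -11263/1334 - 113 = -162005/1334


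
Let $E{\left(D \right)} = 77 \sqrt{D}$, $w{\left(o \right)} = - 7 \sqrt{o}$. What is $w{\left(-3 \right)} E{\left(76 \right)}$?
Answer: $- 1078 i \sqrt{57} \approx - 8138.7 i$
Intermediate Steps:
$w{\left(-3 \right)} E{\left(76 \right)} = - 7 \sqrt{-3} \cdot 77 \sqrt{76} = - 7 i \sqrt{3} \cdot 77 \cdot 2 \sqrt{19} = - 7 i \sqrt{3} \cdot 154 \sqrt{19} = - 1078 i \sqrt{57}$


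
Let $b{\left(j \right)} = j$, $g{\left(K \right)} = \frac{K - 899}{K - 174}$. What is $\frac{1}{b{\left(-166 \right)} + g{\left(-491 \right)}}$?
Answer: $- \frac{133}{21800} \approx -0.0061009$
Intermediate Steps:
$g{\left(K \right)} = \frac{-899 + K}{-174 + K}$
$\frac{1}{b{\left(-166 \right)} + g{\left(-491 \right)}} = \frac{1}{-166 + \frac{-899 - 491}{-174 - 491}} = \frac{1}{-166 + \frac{1}{-665} \left(-1390\right)} = \frac{1}{-166 - - \frac{278}{133}} = \frac{1}{-166 + \frac{278}{133}} = \frac{1}{- \frac{21800}{133}} = - \frac{133}{21800}$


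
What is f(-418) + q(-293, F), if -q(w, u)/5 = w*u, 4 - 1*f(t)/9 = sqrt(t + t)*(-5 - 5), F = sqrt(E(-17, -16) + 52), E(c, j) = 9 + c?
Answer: 36 + 2930*sqrt(11) + 180*I*sqrt(209) ≈ 9753.7 + 2602.2*I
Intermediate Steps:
F = 2*sqrt(11) (F = sqrt((9 - 17) + 52) = sqrt(-8 + 52) = sqrt(44) = 2*sqrt(11) ≈ 6.6332)
f(t) = 36 + 90*sqrt(2)*sqrt(t) (f(t) = 36 - 9*sqrt(t + t)*(-5 - 5) = 36 - 9*sqrt(2*t)*(-10) = 36 - 9*sqrt(2)*sqrt(t)*(-10) = 36 - (-90)*sqrt(2)*sqrt(t) = 36 + 90*sqrt(2)*sqrt(t))
q(w, u) = -5*u*w (q(w, u) = -5*w*u = -5*u*w)
f(-418) + q(-293, F) = (36 + 90*sqrt(2)*sqrt(-418)) - 5*2*sqrt(11)*(-293) = (36 + 90*sqrt(2)*(I*sqrt(418))) + 2930*sqrt(11) = (36 + 180*I*sqrt(209)) + 2930*sqrt(11) = 36 + 2930*sqrt(11) + 180*I*sqrt(209)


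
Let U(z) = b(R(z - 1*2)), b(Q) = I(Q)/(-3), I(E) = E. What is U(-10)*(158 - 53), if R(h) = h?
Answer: 420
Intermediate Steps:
b(Q) = -Q/3 (b(Q) = Q/(-3) = Q*(-⅓) = -Q/3)
U(z) = ⅔ - z/3 (U(z) = -(z - 1*2)/3 = -(z - 2)/3 = -(-2 + z)/3 = ⅔ - z/3)
U(-10)*(158 - 53) = (⅔ - ⅓*(-10))*(158 - 53) = (⅔ + 10/3)*105 = 4*105 = 420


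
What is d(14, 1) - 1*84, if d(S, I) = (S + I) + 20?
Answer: -49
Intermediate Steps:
d(S, I) = 20 + I + S (d(S, I) = (I + S) + 20 = 20 + I + S)
d(14, 1) - 1*84 = (20 + 1 + 14) - 1*84 = 35 - 84 = -49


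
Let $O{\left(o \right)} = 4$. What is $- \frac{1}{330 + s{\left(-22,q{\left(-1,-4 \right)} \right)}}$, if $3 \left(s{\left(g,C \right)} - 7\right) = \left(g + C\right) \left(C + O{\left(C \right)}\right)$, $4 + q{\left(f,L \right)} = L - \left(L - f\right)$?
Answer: $- \frac{1}{346} \approx -0.0028902$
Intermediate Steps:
$q{\left(f,L \right)} = -4 + f$ ($q{\left(f,L \right)} = -4 + \left(L - \left(L - f\right)\right) = -4 + f$)
$s{\left(g,C \right)} = 7 + \frac{\left(4 + C\right) \left(C + g\right)}{3}$ ($s{\left(g,C \right)} = 7 + \frac{\left(g + C\right) \left(C + 4\right)}{3} = 7 + \frac{\left(C + g\right) \left(4 + C\right)}{3} = 7 + \frac{\left(4 + C\right) \left(C + g\right)}{3}$)
$- \frac{1}{330 + s{\left(-22,q{\left(-1,-4 \right)} \right)}} = - \frac{1}{330 + \left(7 + \frac{\left(-4 - 1\right)^{2}}{3} + \frac{4 \left(-4 - 1\right)}{3} + \frac{4}{3} \left(-22\right) + \frac{1}{3} \left(-4 - 1\right) \left(-22\right)\right)} = - \frac{1}{330 + \left(7 + \frac{\left(-5\right)^{2}}{3} + \frac{4}{3} \left(-5\right) - \frac{88}{3} + \frac{1}{3} \left(-5\right) \left(-22\right)\right)} = - \frac{1}{330 + \left(7 + \frac{1}{3} \cdot 25 - \frac{20}{3} - \frac{88}{3} + \frac{110}{3}\right)} = - \frac{1}{330 + \left(7 + \frac{25}{3} - \frac{20}{3} - \frac{88}{3} + \frac{110}{3}\right)} = - \frac{1}{330 + 16} = - \frac{1}{346}$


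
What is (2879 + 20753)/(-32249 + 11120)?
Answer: -23632/21129 ≈ -1.1185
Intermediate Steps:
(2879 + 20753)/(-32249 + 11120) = 23632/(-21129) = 23632*(-1/21129) = -23632/21129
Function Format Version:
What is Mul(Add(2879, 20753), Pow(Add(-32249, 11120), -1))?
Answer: Rational(-23632, 21129) ≈ -1.1185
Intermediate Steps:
Mul(Add(2879, 20753), Pow(Add(-32249, 11120), -1)) = Mul(23632, Pow(-21129, -1)) = Mul(23632, Rational(-1, 21129)) = Rational(-23632, 21129)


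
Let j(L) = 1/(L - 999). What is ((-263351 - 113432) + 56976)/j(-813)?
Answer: 579490284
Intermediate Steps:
j(L) = 1/(-999 + L)
((-263351 - 113432) + 56976)/j(-813) = ((-263351 - 113432) + 56976)/(1/(-999 - 813)) = (-376783 + 56976)/(1/(-1812)) = -319807/(-1/1812) = -319807*(-1812) = 579490284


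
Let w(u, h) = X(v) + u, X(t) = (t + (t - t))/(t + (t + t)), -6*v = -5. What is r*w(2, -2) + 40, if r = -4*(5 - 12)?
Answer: 316/3 ≈ 105.33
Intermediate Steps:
v = 5/6 (v = -1/6*(-5) = 5/6 ≈ 0.83333)
r = 28 (r = -4*(-7) = 28)
X(t) = 1/3 (X(t) = (t + 0)/(t + 2*t) = t/((3*t)) = t*(1/(3*t)) = 1/3)
w(u, h) = 1/3 + u
r*w(2, -2) + 40 = 28*(1/3 + 2) + 40 = 28*(7/3) + 40 = 196/3 + 40 = 316/3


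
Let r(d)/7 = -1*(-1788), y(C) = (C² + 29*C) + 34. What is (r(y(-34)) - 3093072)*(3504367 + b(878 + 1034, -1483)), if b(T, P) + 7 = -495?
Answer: -10793852348940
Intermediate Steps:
b(T, P) = -502 (b(T, P) = -7 - 495 = -502)
y(C) = 34 + C² + 29*C
r(d) = 12516 (r(d) = 7*(-1*(-1788)) = 7*1788 = 12516)
(r(y(-34)) - 3093072)*(3504367 + b(878 + 1034, -1483)) = (12516 - 3093072)*(3504367 - 502) = -3080556*3503865 = -10793852348940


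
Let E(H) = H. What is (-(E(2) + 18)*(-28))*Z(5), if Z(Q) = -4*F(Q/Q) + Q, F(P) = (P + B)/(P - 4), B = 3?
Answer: 17360/3 ≈ 5786.7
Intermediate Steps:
F(P) = (3 + P)/(-4 + P) (F(P) = (P + 3)/(P - 4) = (3 + P)/(-4 + P))
Z(Q) = 16/3 + Q (Z(Q) = -4*(3 + Q/Q)/(-4 + Q/Q) + Q = -4*(3 + 1)/(-4 + 1) + Q = -4*4/(-3) + Q = -(-4)*4/3 + Q = -4*(-4/3) + Q = 16/3 + Q)
(-(E(2) + 18)*(-28))*Z(5) = (-(2 + 18)*(-28))*(16/3 + 5) = (-1*20*(-28))*(31/3) = -20*(-28)*(31/3) = 560*(31/3) = 17360/3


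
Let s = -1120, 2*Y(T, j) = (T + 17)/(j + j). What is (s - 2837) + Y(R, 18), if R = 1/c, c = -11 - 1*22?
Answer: -1175159/297 ≈ -3956.8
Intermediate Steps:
c = -33 (c = -11 - 22 = -33)
R = -1/33 (R = 1/(-33) = -1/33 ≈ -0.030303)
Y(T, j) = (17 + T)/(4*j) (Y(T, j) = ((T + 17)/(j + j))/2 = ((17 + T)/((2*j)))/2 = ((17 + T)*(1/(2*j)))/2 = ((17 + T)/(2*j))/2 = (17 + T)/(4*j))
(s - 2837) + Y(R, 18) = (-1120 - 2837) + (¼)*(17 - 1/33)/18 = -3957 + (¼)*(1/18)*(560/33) = -3957 + 70/297 = -1175159/297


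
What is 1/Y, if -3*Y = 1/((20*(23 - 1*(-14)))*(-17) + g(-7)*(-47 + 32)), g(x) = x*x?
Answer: 39945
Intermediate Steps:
g(x) = x²
Y = 1/39945 (Y = -1/(3*((20*(23 - 1*(-14)))*(-17) + (-7)²*(-47 + 32))) = -1/(3*((20*(23 + 14))*(-17) + 49*(-15))) = -1/(3*((20*37)*(-17) - 735)) = -1/(3*(740*(-17) - 735)) = -1/(3*(-12580 - 735)) = -⅓/(-13315) = -⅓*(-1/13315) = 1/39945 ≈ 2.5034e-5)
1/Y = 1/(1/39945) = 39945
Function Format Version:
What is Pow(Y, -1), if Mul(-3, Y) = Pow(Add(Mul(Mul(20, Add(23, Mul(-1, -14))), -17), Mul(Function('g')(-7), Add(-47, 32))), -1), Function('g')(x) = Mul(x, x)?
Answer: 39945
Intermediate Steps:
Function('g')(x) = Pow(x, 2)
Y = Rational(1, 39945) (Y = Mul(Rational(-1, 3), Pow(Add(Mul(Mul(20, Add(23, Mul(-1, -14))), -17), Mul(Pow(-7, 2), Add(-47, 32))), -1)) = Mul(Rational(-1, 3), Pow(Add(Mul(Mul(20, Add(23, 14)), -17), Mul(49, -15)), -1)) = Mul(Rational(-1, 3), Pow(Add(Mul(Mul(20, 37), -17), -735), -1)) = Mul(Rational(-1, 3), Pow(Add(Mul(740, -17), -735), -1)) = Mul(Rational(-1, 3), Pow(Add(-12580, -735), -1)) = Mul(Rational(-1, 3), Pow(-13315, -1)) = Mul(Rational(-1, 3), Rational(-1, 13315)) = Rational(1, 39945) ≈ 2.5034e-5)
Pow(Y, -1) = Pow(Rational(1, 39945), -1) = 39945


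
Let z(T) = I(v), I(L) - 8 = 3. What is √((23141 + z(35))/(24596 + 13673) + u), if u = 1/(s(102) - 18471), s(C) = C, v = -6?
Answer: √677842795543199/33474441 ≈ 0.77777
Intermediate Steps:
I(L) = 11 (I(L) = 8 + 3 = 11)
z(T) = 11
u = -1/18369 (u = 1/(102 - 18471) = 1/(-18369) = -1/18369 ≈ -5.4440e-5)
√((23141 + z(35))/(24596 + 13673) + u) = √((23141 + 11)/(24596 + 13673) - 1/18369) = √(23152/38269 - 1/18369) = √(425240819/702963261) = √677842795543199/33474441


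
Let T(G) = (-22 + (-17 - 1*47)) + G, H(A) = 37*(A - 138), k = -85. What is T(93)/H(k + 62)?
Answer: -1/851 ≈ -0.0011751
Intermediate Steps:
H(A) = -5106 + 37*A (H(A) = 37*(-138 + A) = -5106 + 37*A)
T(G) = -86 + G (T(G) = (-22 + (-17 - 47)) + G = (-22 - 64) + G = -86 + G)
T(93)/H(k + 62) = (-86 + 93)/(-5106 + 37*(-85 + 62)) = 7/(-5106 + 37*(-23)) = 7/(-5106 - 851) = 7/(-5957) = 7*(-1/5957) = -1/851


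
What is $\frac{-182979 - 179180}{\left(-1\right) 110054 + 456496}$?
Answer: $- \frac{362159}{346442} \approx -1.0454$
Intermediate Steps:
$\frac{-182979 - 179180}{\left(-1\right) 110054 + 456496} = - \frac{362159}{-110054 + 456496} = - \frac{362159}{346442}$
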